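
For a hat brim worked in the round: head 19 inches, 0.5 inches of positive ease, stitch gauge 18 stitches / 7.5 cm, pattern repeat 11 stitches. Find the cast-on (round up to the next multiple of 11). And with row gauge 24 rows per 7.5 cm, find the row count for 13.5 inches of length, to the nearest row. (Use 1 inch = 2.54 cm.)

Cast on 121 stitches; work 110 rows.

Finished = 19 + 0.5 = 19.5 inches.
19.5 inches × 2.54 = 49.53 cm.
18/7.5 = 2.4 sts per cm; 49.53 × 2.4 = 118.87 sts.
Next multiple of 11 → 121.
13.5 inches = 34.29 cm; × 3.2 = 109.73 → 110 rows.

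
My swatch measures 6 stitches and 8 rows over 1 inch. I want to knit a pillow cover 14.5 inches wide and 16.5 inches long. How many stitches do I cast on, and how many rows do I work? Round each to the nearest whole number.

Stitch gauge = 6/1 = 6 sts/in; 14.5 × 6 = 87.00 → 87 sts.
Row gauge = 8/1 = 8 rows/in; 16.5 × 8 = 132.00 → 132 rows.

Cast on 87 stitches and work 132 rows.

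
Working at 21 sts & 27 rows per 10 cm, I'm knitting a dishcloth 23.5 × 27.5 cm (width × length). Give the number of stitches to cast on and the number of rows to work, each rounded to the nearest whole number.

Stitch gauge = 21/10 = 2.1 sts/cm; 23.5 × 2.1 = 49.35 → 49 sts.
Row gauge = 27/10 = 2.7 rows/cm; 27.5 × 2.7 = 74.25 → 74 rows.

Cast on 49 stitches and work 74 rows.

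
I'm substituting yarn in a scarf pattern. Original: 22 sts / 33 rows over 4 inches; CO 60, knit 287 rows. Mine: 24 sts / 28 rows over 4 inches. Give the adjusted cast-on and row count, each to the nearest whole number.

Stitches: 60 × 24/22 = 65.45 → 65.
Rows: 287 × 28/33 = 243.52 → 244.

Cast on 65 stitches; work 244 rows.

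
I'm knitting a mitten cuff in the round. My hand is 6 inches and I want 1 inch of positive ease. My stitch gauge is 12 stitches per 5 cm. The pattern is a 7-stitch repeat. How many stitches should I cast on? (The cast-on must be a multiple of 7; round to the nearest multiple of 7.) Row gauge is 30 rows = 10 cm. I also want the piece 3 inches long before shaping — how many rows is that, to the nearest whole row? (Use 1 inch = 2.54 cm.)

Cast on 42 stitches; work 23 rows.

Finished = 6 + 1 = 7 inches.
7 inches × 2.54 = 17.78 cm.
12/5 = 2.4 sts per cm; 17.78 × 2.4 = 42.67 sts.
Nearest multiple of 7 → 42.
3 inches = 7.62 cm; × 3 = 22.86 → 23 rows.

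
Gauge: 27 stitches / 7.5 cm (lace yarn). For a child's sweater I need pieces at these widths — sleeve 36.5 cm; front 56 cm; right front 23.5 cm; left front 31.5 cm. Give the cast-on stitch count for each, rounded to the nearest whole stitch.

Rate = 27/7.5 = 3.6 sts per cm.
sleeve: 36.5 × 3.6 = 131.40 → 131.
front: 56 × 3.6 = 201.60 → 202.
right front: 23.5 × 3.6 = 84.60 → 85.
left front: 31.5 × 3.6 = 113.40 → 113.

sleeve 131; front 202; right front 85; left front 113.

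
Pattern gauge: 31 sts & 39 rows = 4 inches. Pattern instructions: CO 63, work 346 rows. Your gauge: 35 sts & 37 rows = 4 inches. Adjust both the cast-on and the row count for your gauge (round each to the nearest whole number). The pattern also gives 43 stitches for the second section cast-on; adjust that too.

Cast on 71 stitches; work 328 rows; second section cast-on 49 stitches.

Stitches: 63 × 35/31 = 71.13 → 71.
Rows: 346 × 37/39 = 328.26 → 328.
second section cast-on: 43 × 35/31 = 48.55 → 49.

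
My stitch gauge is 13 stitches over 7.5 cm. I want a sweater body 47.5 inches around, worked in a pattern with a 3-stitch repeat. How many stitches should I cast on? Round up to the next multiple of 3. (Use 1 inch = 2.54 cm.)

47.5 in = 47.5 × 2.54 = 120.65 cm.
13 / 7.5 = 1.733 sts/cm.
120.65 × 1.733 = 209.13 sts.
→ 210.

CO 210 sts.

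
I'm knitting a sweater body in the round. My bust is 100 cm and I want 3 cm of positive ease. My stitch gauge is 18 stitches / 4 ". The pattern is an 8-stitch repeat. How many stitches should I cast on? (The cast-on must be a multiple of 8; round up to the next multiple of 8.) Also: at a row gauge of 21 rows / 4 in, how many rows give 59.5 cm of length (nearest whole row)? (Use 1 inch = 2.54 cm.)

Cast on 184 stitches; work 123 rows.

Finished = 100 + 3 = 103 cm.
103 cm × 1/2.54 = 40.55 inches.
18/4 = 4.5 sts per in; 40.55 × 4.5 = 182.48 sts.
Next multiple of 8 → 184.
59.5 cm = 23.43 inches; × 5.25 = 122.98 → 123 rows.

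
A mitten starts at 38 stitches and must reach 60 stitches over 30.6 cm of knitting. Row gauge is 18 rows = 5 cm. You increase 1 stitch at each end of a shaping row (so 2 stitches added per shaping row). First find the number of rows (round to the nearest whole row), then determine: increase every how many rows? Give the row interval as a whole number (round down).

Rows = 30.6 × 3.6 = 110.2 → 110 rows.
Stitches to add: 22 → 11 shaping rows (at 2 st each).
110 / 11 = 10.00 → every 10 rows.

Increase every 10th row.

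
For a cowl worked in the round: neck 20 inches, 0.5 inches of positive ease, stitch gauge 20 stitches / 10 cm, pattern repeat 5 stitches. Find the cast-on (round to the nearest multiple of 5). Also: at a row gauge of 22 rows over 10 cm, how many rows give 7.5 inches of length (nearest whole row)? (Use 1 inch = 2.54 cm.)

Cast on 105 stitches; work 42 rows.

Finished = 20 + 0.5 = 20.5 inches.
20.5 inches × 2.54 = 52.07 cm.
20/10 = 2 sts per cm; 52.07 × 2 = 104.14 sts.
Nearest multiple of 5 → 105.
7.5 inches = 19.05 cm; × 2.2 = 41.91 → 42 rows.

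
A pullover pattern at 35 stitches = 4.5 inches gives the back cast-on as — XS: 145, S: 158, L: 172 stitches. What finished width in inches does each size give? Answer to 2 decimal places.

35/4.5 = 7.778 sts per in.
XS: 145 / 7.778 = 18.643 → 18.64 in.
S: 158 / 7.778 = 20.314 → 20.31 in.
L: 172 / 7.778 = 22.114 → 22.11 in.

XS 18.64 inches; S 20.31 inches; L 22.11 inches.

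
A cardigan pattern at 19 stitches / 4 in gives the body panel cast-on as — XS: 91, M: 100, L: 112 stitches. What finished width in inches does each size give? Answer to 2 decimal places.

19/4 = 4.75 sts per in.
XS: 91 / 4.75 = 19.158 → 19.16 in.
M: 100 / 4.75 = 21.053 → 21.05 in.
L: 112 / 4.75 = 23.579 → 23.58 in.

XS 19.16 inches; M 21.05 inches; L 23.58 inches.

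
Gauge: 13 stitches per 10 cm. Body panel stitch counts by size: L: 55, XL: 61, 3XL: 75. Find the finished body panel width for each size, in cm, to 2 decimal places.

13/10 = 1.3 sts per cm.
L: 55 / 1.3 = 42.308 → 42.31 cm.
XL: 61 / 1.3 = 46.923 → 46.92 cm.
3XL: 75 / 1.3 = 57.692 → 57.69 cm.

L 42.31 cm; XL 46.92 cm; 3XL 57.69 cm.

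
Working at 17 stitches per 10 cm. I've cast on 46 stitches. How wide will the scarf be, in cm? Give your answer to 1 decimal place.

17 stitches / 10 cm = 1.7 stitches per cm.
46 / 1.7 = 27.06 cm.

27.1 cm.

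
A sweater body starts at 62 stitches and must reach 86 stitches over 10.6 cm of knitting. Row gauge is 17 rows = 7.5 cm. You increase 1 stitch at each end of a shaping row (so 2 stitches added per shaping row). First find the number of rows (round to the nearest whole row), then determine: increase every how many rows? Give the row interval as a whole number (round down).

Rows = 10.6 × 2.267 = 24.0 → 24 rows.
Stitches to add: 24 → 12 shaping rows (at 2 st each).
24 / 12 = 2.00 → every 2 rows.

Increase every 2nd row.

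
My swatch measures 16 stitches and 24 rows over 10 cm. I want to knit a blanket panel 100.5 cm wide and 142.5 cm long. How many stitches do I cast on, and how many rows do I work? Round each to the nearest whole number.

Stitch gauge = 16/10 = 1.6 sts/cm; 100.5 × 1.6 = 160.80 → 161 sts.
Row gauge = 24/10 = 2.4 rows/cm; 142.5 × 2.4 = 342.00 → 342 rows.

Cast on 161 stitches and work 342 rows.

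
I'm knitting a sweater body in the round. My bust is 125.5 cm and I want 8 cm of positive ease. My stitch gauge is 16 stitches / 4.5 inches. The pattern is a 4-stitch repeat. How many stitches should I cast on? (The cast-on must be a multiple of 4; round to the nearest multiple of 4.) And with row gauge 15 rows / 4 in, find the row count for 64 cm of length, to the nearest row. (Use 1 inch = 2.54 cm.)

Cast on 188 stitches; work 94 rows.

Finished = 125.5 + 8 = 133.5 cm.
133.5 cm × 1/2.54 = 52.56 inches.
16/4.5 = 3.556 sts per in; 52.56 × 3.556 = 186.88 sts.
Nearest multiple of 4 → 188.
64 cm = 25.20 inches; × 3.75 = 94.49 → 94 rows.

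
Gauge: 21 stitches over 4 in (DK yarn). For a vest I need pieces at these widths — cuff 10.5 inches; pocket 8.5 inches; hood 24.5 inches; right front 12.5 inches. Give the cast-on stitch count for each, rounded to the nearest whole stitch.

Rate = 21/4 = 5.25 sts per in.
cuff: 10.5 × 5.25 = 55.12 → 55.
pocket: 8.5 × 5.25 = 44.62 → 45.
hood: 24.5 × 5.25 = 128.62 → 129.
right front: 12.5 × 5.25 = 65.62 → 66.

cuff 55; pocket 45; hood 129; right front 66.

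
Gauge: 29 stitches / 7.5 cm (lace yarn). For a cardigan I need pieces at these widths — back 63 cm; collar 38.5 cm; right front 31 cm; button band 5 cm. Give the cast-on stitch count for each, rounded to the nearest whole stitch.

Rate = 29/7.5 = 3.867 sts per cm.
back: 63 × 3.867 = 243.60 → 244.
collar: 38.5 × 3.867 = 148.87 → 149.
right front: 31 × 3.867 = 119.87 → 120.
button band: 5 × 3.867 = 19.33 → 19.

back 244; collar 149; right front 120; button band 19.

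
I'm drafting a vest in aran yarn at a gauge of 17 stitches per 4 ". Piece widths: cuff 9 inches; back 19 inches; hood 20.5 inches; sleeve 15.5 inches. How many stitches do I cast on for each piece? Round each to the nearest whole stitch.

cuff 38; back 81; hood 87; sleeve 66.

Rate = 17/4 = 4.25 sts per in.
cuff: 9 × 4.25 = 38.25 → 38.
back: 19 × 4.25 = 80.75 → 81.
hood: 20.5 × 4.25 = 87.12 → 87.
sleeve: 15.5 × 4.25 = 65.88 → 66.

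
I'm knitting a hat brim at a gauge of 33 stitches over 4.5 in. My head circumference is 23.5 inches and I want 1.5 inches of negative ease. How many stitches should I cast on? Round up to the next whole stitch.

Finished = 23.5 − 1.5 = 22 in.
33 / 4.5 = 7.333 sts per inch.
22.00 × 7.333 = 161.33 sts.
→ 162 sts.

162 stitches.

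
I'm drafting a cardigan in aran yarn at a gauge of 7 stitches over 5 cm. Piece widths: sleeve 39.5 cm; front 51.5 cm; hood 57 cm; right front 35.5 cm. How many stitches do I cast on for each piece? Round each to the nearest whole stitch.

Rate = 7/5 = 1.4 sts per cm.
sleeve: 39.5 × 1.4 = 55.30 → 55.
front: 51.5 × 1.4 = 72.10 → 72.
hood: 57 × 1.4 = 79.80 → 80.
right front: 35.5 × 1.4 = 49.70 → 50.

sleeve 55; front 72; hood 80; right front 50.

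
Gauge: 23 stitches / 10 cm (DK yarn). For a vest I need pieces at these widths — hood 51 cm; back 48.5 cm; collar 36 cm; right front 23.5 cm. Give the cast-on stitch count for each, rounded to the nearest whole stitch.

Rate = 23/10 = 2.3 sts per cm.
hood: 51 × 2.3 = 117.30 → 117.
back: 48.5 × 2.3 = 111.55 → 112.
collar: 36 × 2.3 = 82.80 → 83.
right front: 23.5 × 2.3 = 54.05 → 54.

hood 117; back 112; collar 83; right front 54.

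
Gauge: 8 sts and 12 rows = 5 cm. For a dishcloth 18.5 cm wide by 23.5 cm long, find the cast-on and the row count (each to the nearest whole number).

Cast on 30 stitches and work 56 rows.

Stitch gauge = 8/5 = 1.6 sts/cm; 18.5 × 1.6 = 29.60 → 30 sts.
Row gauge = 12/5 = 2.4 rows/cm; 23.5 × 2.4 = 56.40 → 56 rows.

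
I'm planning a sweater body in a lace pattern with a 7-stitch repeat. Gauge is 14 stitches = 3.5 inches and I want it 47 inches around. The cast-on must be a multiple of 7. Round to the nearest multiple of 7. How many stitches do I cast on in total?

Cast on 189 stitches.

14 / 3.5 = 4 sts per inch.
47 × 4 = 188.00 sts.
Nearest multiple of 7: 189.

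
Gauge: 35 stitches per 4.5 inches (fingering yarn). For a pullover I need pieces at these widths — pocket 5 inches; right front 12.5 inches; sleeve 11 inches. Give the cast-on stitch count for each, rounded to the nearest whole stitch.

Rate = 35/4.5 = 7.778 sts per in.
pocket: 5 × 7.778 = 38.89 → 39.
right front: 12.5 × 7.778 = 97.22 → 97.
sleeve: 11 × 7.778 = 85.56 → 86.

pocket 39; right front 97; sleeve 86.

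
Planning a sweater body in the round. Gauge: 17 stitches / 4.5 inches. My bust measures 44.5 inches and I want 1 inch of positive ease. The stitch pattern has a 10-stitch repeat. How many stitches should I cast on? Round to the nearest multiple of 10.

170 stitches.

Finished = 44.5 + 1 = 45.5 inches.
17 / 4.5 = 3.778 sts/in.
45.5 × 3.778 = 171.89 sts.
Nearest multiple of 10: 170.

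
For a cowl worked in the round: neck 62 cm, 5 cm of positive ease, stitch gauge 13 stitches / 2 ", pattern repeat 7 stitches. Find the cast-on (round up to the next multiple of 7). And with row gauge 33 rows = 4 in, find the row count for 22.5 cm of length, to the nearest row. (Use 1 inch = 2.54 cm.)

Finished = 62 + 5 = 67 cm.
67 cm × 1/2.54 = 26.38 inches.
13/2 = 6.5 sts per in; 26.38 × 6.5 = 171.46 sts.
Next multiple of 7 → 175.
22.5 cm = 8.86 inches; × 8.25 = 73.08 → 73 rows.

Cast on 175 stitches; work 73 rows.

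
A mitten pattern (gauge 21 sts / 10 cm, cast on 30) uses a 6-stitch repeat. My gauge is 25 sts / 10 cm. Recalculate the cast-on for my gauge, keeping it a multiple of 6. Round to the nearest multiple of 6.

30 × 25 / 21 = 35.71.
Nearest multiple of 6: 36.

36 stitches.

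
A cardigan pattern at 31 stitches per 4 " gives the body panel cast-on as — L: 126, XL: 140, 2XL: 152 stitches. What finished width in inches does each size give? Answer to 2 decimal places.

L 16.26 inches; XL 18.06 inches; 2XL 19.61 inches.

31/4 = 7.75 sts per in.
L: 126 / 7.75 = 16.258 → 16.26 in.
XL: 140 / 7.75 = 18.065 → 18.06 in.
2XL: 152 / 7.75 = 19.613 → 19.61 in.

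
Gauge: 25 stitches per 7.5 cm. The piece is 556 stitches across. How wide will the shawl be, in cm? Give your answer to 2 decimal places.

25 stitches / 7.5 cm = 3.333 stitches per cm.
556 / 3.333 = 166.800 cm.

166.80 cm.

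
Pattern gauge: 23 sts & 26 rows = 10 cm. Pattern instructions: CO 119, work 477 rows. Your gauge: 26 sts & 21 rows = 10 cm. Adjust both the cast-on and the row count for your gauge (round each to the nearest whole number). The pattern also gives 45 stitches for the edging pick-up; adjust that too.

Stitches: 119 × 26/23 = 134.52 → 135.
Rows: 477 × 21/26 = 385.27 → 385.
edging pick-up: 45 × 26/23 = 50.87 → 51.

Cast on 135 stitches; work 385 rows; edging pick-up 51 stitches.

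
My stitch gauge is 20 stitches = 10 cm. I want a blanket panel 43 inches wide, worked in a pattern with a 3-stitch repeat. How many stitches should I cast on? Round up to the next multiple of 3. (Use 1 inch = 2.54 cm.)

43 in = 43 × 2.54 = 109.22 cm.
20 / 10 = 2 sts/cm.
109.22 × 2 = 218.44 sts.
→ 219.

219 stitches.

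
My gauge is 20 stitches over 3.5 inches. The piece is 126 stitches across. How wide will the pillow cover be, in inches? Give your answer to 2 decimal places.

22.05 inches.

20 stitches / 3.5 inch = 5.714 stitches per inch.
126 / 5.714 = 22.050 inches.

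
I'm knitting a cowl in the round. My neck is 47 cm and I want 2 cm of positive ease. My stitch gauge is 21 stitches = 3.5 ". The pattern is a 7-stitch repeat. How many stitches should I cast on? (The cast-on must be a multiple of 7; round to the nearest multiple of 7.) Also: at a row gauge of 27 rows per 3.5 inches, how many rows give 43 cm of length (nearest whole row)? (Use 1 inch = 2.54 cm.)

Finished = 47 + 2 = 49 cm.
49 cm × 1/2.54 = 19.29 inches.
21/3.5 = 6 sts per in; 19.29 × 6 = 115.75 sts.
Nearest multiple of 7 → 119.
43 cm = 16.93 inches; × 7.714 = 130.60 → 131 rows.

Cast on 119 stitches; work 131 rows.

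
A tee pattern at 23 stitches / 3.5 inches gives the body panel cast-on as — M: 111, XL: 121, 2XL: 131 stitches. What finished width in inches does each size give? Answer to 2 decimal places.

23/3.5 = 6.571 sts per in.
M: 111 / 6.571 = 16.891 → 16.89 in.
XL: 121 / 6.571 = 18.413 → 18.41 in.
2XL: 131 / 6.571 = 19.935 → 19.93 in.

M 16.89 inches; XL 18.41 inches; 2XL 19.93 inches.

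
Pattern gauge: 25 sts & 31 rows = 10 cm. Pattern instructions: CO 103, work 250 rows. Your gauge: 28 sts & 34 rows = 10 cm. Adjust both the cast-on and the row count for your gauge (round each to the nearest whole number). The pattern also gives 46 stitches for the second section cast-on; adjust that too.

Cast on 115 stitches; work 274 rows; second section cast-on 52 stitches.

Stitches: 103 × 28/25 = 115.36 → 115.
Rows: 250 × 34/31 = 274.19 → 274.
second section cast-on: 46 × 28/25 = 51.52 → 52.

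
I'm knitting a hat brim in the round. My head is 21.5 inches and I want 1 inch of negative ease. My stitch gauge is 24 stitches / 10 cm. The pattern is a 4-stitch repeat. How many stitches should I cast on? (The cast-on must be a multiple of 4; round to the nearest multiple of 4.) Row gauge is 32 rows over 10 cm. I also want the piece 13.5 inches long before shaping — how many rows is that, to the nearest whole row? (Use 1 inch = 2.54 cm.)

Finished = 21.5 − 1 = 20.5 inches.
20.5 inches × 2.54 = 52.07 cm.
24/10 = 2.4 sts per cm; 52.07 × 2.4 = 124.97 sts.
Nearest multiple of 4 → 124.
13.5 inches = 34.29 cm; × 3.2 = 109.73 → 110 rows.

Cast on 124 stitches; work 110 rows.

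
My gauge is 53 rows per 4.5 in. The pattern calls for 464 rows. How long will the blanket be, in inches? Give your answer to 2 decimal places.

39.40 inches.

53 rows / 4.5 inch = 11.778 rows per inch.
464 / 11.778 = 39.396 inches.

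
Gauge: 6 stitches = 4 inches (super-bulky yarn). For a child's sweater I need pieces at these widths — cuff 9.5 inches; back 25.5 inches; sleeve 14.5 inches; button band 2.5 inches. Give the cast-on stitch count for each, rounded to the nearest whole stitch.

Rate = 6/4 = 1.5 sts per in.
cuff: 9.5 × 1.5 = 14.25 → 14.
back: 25.5 × 1.5 = 38.25 → 38.
sleeve: 14.5 × 1.5 = 21.75 → 22.
button band: 2.5 × 1.5 = 3.75 → 4.

cuff 14; back 38; sleeve 22; button band 4.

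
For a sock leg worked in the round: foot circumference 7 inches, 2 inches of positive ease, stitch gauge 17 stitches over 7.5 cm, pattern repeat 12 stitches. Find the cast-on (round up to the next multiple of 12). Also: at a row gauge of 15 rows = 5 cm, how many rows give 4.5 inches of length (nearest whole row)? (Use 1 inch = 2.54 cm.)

Finished = 7 + 2 = 9 inches.
9 inches × 2.54 = 22.86 cm.
17/7.5 = 2.267 sts per cm; 22.86 × 2.267 = 51.82 sts.
Next multiple of 12 → 60.
4.5 inches = 11.43 cm; × 3 = 34.29 → 34 rows.

Cast on 60 stitches; work 34 rows.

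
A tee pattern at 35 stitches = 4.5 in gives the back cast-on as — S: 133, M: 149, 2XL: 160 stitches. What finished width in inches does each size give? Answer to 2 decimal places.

S 17.10 inches; M 19.16 inches; 2XL 20.57 inches.

35/4.5 = 7.778 sts per in.
S: 133 / 7.778 = 17.100 → 17.10 in.
M: 149 / 7.778 = 19.157 → 19.16 in.
2XL: 160 / 7.778 = 20.571 → 20.57 in.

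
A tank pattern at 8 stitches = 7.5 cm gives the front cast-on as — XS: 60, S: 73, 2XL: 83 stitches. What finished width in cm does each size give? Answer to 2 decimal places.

XS 56.25 cm; S 68.44 cm; 2XL 77.81 cm.

8/7.5 = 1.067 sts per cm.
XS: 60 / 1.067 = 56.250 → 56.25 cm.
S: 73 / 1.067 = 68.438 → 68.44 cm.
2XL: 83 / 1.067 = 77.812 → 77.81 cm.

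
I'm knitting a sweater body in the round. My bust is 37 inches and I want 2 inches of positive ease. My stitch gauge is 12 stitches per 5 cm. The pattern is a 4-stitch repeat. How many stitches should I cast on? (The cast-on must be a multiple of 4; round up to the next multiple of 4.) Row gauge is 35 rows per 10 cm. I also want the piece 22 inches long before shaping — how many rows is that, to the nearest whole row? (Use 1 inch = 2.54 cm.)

Finished = 37 + 2 = 39 inches.
39 inches × 2.54 = 99.06 cm.
12/5 = 2.4 sts per cm; 99.06 × 2.4 = 237.74 sts.
Next multiple of 4 → 240.
22 inches = 55.88 cm; × 3.5 = 195.58 → 196 rows.

Cast on 240 stitches; work 196 rows.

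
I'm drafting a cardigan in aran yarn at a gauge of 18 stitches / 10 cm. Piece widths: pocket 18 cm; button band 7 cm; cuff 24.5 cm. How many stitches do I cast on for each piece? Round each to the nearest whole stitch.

pocket 32; button band 13; cuff 44.

Rate = 18/10 = 1.8 sts per cm.
pocket: 18 × 1.8 = 32.40 → 32.
button band: 7 × 1.8 = 12.60 → 13.
cuff: 24.5 × 1.8 = 44.10 → 44.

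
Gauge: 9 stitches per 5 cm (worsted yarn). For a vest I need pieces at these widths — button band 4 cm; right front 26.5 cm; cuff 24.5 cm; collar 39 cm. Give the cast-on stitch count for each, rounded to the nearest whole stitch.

button band 7; right front 48; cuff 44; collar 70.

Rate = 9/5 = 1.8 sts per cm.
button band: 4 × 1.8 = 7.20 → 7.
right front: 26.5 × 1.8 = 47.70 → 48.
cuff: 24.5 × 1.8 = 44.10 → 44.
collar: 39 × 1.8 = 70.20 → 70.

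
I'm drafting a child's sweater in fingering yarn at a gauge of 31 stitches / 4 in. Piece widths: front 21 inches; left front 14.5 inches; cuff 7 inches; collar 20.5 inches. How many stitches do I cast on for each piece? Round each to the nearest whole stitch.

Rate = 31/4 = 7.75 sts per in.
front: 21 × 7.75 = 162.75 → 163.
left front: 14.5 × 7.75 = 112.38 → 112.
cuff: 7 × 7.75 = 54.25 → 54.
collar: 20.5 × 7.75 = 158.88 → 159.

front 163; left front 112; cuff 54; collar 159.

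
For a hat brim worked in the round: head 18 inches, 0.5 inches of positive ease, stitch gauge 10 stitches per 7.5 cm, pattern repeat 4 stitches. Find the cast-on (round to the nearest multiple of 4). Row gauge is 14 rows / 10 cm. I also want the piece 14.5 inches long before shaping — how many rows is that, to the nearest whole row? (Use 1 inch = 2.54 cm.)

Cast on 64 stitches; work 52 rows.

Finished = 18 + 0.5 = 18.5 inches.
18.5 inches × 2.54 = 46.99 cm.
10/7.5 = 1.333 sts per cm; 46.99 × 1.333 = 62.65 sts.
Nearest multiple of 4 → 64.
14.5 inches = 36.83 cm; × 1.4 = 51.56 → 52 rows.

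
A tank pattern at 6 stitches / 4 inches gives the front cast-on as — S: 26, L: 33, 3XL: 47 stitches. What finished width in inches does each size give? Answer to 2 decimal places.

S 17.33 inches; L 22.00 inches; 3XL 31.33 inches.

6/4 = 1.5 sts per in.
S: 26 / 1.5 = 17.333 → 17.33 in.
L: 33 / 1.5 = 22.000 → 22.00 in.
3XL: 47 / 1.5 = 31.333 → 31.33 in.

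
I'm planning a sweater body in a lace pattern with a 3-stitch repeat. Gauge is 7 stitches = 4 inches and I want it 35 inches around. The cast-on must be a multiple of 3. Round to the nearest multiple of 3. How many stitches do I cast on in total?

60 stitches.

7 / 4 = 1.75 sts per inch.
35 × 1.75 = 61.25 sts.
Nearest multiple of 3: 60.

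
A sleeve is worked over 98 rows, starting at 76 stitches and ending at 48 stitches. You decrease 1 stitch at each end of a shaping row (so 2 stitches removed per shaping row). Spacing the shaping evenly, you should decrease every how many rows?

Decrease every 7th row.

Stitches to remove: |48 − 76| = 28.
Shaping rows needed: 28 / 2 = 14.
98 rows / 14 = every 7 rows.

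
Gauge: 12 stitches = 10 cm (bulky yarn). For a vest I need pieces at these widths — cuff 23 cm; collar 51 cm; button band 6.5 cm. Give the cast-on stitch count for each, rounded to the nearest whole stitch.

cuff 28; collar 61; button band 8.

Rate = 12/10 = 1.2 sts per cm.
cuff: 23 × 1.2 = 27.60 → 28.
collar: 51 × 1.2 = 61.20 → 61.
button band: 6.5 × 1.2 = 7.80 → 8.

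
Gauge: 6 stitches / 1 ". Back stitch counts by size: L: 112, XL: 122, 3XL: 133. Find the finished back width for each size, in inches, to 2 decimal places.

6/1 = 6 sts per in.
L: 112 / 6 = 18.667 → 18.67 in.
XL: 122 / 6 = 20.333 → 20.33 in.
3XL: 133 / 6 = 22.167 → 22.17 in.

L 18.67 inches; XL 20.33 inches; 3XL 22.17 inches.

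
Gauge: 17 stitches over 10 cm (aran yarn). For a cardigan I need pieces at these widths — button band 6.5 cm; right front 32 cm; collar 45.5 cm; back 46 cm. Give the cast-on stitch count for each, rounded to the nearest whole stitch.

button band 11; right front 54; collar 77; back 78.

Rate = 17/10 = 1.7 sts per cm.
button band: 6.5 × 1.7 = 11.05 → 11.
right front: 32 × 1.7 = 54.40 → 54.
collar: 45.5 × 1.7 = 77.35 → 77.
back: 46 × 1.7 = 78.20 → 78.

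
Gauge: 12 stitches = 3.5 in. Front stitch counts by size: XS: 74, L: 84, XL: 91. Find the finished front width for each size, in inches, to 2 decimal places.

12/3.5 = 3.429 sts per in.
XS: 74 / 3.429 = 21.583 → 21.58 in.
L: 84 / 3.429 = 24.500 → 24.50 in.
XL: 91 / 3.429 = 26.542 → 26.54 in.

XS 21.58 inches; L 24.50 inches; XL 26.54 inches.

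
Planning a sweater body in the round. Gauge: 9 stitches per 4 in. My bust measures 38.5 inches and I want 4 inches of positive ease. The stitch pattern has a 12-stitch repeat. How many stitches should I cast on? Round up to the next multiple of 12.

Cast on 96 stitches.

Finished = 38.5 + 4 = 42.5 inches.
9 / 4 = 2.25 sts/in.
42.5 × 2.25 = 95.62 sts.
Next multiple of 12: 96.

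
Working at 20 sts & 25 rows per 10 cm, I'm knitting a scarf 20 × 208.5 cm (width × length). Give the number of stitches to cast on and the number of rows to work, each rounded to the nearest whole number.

Stitch gauge = 20/10 = 2 sts/cm; 20 × 2 = 40.00 → 40 sts.
Row gauge = 25/10 = 2.5 rows/cm; 208.5 × 2.5 = 521.25 → 521 rows.

Cast on 40 stitches and work 521 rows.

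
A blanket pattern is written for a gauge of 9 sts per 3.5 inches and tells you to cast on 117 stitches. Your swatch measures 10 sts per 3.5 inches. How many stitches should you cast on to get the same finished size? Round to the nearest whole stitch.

Scale factor = 10 / 9 = 1.111.
117 × 10 / 9 = 130.00 sts.

130 stitches.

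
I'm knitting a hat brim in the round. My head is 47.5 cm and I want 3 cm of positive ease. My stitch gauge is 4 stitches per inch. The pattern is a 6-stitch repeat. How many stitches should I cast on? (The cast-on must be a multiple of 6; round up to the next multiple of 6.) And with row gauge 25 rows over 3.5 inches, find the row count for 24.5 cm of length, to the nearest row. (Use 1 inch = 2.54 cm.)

Finished = 47.5 + 3 = 50.5 cm.
50.5 cm × 1/2.54 = 19.88 inches.
4/1 = 4 sts per in; 19.88 × 4 = 79.53 sts.
Next multiple of 6 → 84.
24.5 cm = 9.65 inches; × 7.143 = 68.90 → 69 rows.

Cast on 84 stitches; work 69 rows.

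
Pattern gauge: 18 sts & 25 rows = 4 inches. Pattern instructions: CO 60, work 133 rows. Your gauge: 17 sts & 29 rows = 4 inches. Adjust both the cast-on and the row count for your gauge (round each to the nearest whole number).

Cast on 57 stitches; work 154 rows.

Stitches: 60 × 17/18 = 56.67 → 57.
Rows: 133 × 29/25 = 154.28 → 154.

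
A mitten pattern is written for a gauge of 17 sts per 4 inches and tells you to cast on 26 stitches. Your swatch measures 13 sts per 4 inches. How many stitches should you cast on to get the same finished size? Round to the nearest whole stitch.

Cast on 20 stitches.

Scale factor = 13 / 17 = 0.765.
26 × 13 / 17 = 19.88 sts.
→ 20 sts.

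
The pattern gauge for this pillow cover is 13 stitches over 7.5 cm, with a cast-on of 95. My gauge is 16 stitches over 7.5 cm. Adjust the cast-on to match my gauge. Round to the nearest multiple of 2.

CO 116 sts.

Scale factor = 16 / 13 = 1.231.
95 × 16 / 13 = 116.92 sts.
→ 116 sts.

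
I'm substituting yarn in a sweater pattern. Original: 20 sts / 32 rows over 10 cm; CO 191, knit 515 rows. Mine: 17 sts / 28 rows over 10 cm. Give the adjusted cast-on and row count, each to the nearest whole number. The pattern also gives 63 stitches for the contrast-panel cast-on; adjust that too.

Cast on 162 stitches; work 451 rows; contrast-panel cast-on 54 stitches.

Stitches: 191 × 17/20 = 162.35 → 162.
Rows: 515 × 28/32 = 450.62 → 451.
contrast-panel cast-on: 63 × 17/20 = 53.55 → 54.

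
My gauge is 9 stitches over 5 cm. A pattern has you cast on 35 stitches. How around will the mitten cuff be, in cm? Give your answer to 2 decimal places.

9 stitches / 5 cm = 1.8 stitches per cm.
35 / 1.8 = 19.444 cm.

19.44 cm.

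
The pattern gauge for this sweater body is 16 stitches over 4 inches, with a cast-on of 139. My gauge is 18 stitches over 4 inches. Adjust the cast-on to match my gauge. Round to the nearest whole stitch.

Scale factor = 18 / 16 = 1.125.
139 × 18 / 16 = 156.38 sts.
→ 156 sts.

CO 156 sts.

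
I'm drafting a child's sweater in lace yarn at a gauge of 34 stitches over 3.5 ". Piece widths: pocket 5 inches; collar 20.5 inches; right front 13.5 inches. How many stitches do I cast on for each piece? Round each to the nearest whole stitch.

Rate = 34/3.5 = 9.714 sts per in.
pocket: 5 × 9.714 = 48.57 → 49.
collar: 20.5 × 9.714 = 199.14 → 199.
right front: 13.5 × 9.714 = 131.14 → 131.

pocket 49; collar 199; right front 131.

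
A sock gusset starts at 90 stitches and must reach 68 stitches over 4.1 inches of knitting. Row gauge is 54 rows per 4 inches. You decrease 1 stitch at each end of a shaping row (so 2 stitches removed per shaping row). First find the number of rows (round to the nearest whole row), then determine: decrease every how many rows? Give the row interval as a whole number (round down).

Rows = 4.1 × 13.5 = 55.3 → 55 rows.
Stitches to remove: 22 → 11 shaping rows (at 2 st each).
55 / 11 = 5.00 → every 5 rows.

Decrease every 5th row.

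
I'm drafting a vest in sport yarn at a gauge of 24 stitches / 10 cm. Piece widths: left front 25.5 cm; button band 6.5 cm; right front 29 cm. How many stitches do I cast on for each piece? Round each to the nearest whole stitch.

left front 61; button band 16; right front 70.

Rate = 24/10 = 2.4 sts per cm.
left front: 25.5 × 2.4 = 61.20 → 61.
button band: 6.5 × 2.4 = 15.60 → 16.
right front: 29 × 2.4 = 69.60 → 70.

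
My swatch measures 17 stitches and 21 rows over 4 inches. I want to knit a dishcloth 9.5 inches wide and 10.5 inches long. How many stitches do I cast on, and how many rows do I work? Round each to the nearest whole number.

Cast on 40 stitches and work 55 rows.

Stitch gauge = 17/4 = 4.25 sts/in; 9.5 × 4.25 = 40.38 → 40 sts.
Row gauge = 21/4 = 5.25 rows/in; 10.5 × 5.25 = 55.12 → 55 rows.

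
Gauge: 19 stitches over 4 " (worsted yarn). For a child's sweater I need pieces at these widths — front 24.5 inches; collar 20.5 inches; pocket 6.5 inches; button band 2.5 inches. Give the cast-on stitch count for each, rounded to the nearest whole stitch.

Rate = 19/4 = 4.75 sts per in.
front: 24.5 × 4.75 = 116.38 → 116.
collar: 20.5 × 4.75 = 97.38 → 97.
pocket: 6.5 × 4.75 = 30.88 → 31.
button band: 2.5 × 4.75 = 11.88 → 12.

front 116; collar 97; pocket 31; button band 12.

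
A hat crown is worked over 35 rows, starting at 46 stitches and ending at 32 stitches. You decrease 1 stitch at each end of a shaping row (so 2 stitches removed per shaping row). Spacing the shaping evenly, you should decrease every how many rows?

Stitches to remove: |32 − 46| = 14.
Shaping rows needed: 14 / 2 = 7.
35 rows / 7 = every 5 rows.

Decrease every 5th row.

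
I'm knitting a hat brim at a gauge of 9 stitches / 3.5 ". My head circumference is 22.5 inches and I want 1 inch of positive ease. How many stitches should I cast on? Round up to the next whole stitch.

61 stitches.

Finished = 22.5 + 1 = 23.5 in.
9 / 3.5 = 2.571 sts per inch.
23.50 × 2.571 = 60.43 sts.
→ 61 sts.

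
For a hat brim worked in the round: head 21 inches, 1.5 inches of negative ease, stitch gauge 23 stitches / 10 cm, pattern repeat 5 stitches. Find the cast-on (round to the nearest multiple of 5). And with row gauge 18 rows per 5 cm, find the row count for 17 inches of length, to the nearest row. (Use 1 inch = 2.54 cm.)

Cast on 115 stitches; work 155 rows.

Finished = 21 − 1.5 = 19.5 inches.
19.5 inches × 2.54 = 49.53 cm.
23/10 = 2.3 sts per cm; 49.53 × 2.3 = 113.92 sts.
Nearest multiple of 5 → 115.
17 inches = 43.18 cm; × 3.6 = 155.45 → 155 rows.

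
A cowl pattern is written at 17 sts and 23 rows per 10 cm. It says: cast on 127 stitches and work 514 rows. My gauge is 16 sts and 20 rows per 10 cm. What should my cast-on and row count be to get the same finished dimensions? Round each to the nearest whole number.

Stitches: 127 × 16/17 = 119.53 → 120.
Rows: 514 × 20/23 = 446.96 → 447.

Cast on 120 stitches; work 447 rows.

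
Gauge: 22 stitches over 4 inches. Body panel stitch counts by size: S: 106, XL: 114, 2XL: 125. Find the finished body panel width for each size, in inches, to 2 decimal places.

22/4 = 5.5 sts per in.
S: 106 / 5.5 = 19.273 → 19.27 in.
XL: 114 / 5.5 = 20.727 → 20.73 in.
2XL: 125 / 5.5 = 22.727 → 22.73 in.

S 19.27 inches; XL 20.73 inches; 2XL 22.73 inches.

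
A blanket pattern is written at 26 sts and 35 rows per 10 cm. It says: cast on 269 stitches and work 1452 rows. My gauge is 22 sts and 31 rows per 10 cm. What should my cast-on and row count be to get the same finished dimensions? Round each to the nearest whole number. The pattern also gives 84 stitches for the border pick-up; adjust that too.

Cast on 228 stitches; work 1286 rows; border pick-up 71 stitches.

Stitches: 269 × 22/26 = 227.62 → 228.
Rows: 1452 × 31/35 = 1286.06 → 1286.
border pick-up: 84 × 22/26 = 71.08 → 71.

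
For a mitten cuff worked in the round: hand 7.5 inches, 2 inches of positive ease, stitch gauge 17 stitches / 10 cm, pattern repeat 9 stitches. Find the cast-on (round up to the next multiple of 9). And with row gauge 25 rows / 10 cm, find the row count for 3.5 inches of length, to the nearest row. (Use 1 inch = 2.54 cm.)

Finished = 7.5 + 2 = 9.5 inches.
9.5 inches × 2.54 = 24.13 cm.
17/10 = 1.7 sts per cm; 24.13 × 1.7 = 41.02 sts.
Next multiple of 9 → 45.
3.5 inches = 8.89 cm; × 2.5 = 22.23 → 22 rows.

Cast on 45 stitches; work 22 rows.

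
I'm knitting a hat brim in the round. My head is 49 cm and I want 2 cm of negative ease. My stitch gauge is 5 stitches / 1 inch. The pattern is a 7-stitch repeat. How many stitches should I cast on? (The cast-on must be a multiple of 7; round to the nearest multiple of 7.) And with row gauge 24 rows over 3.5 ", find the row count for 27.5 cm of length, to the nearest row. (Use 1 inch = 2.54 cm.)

Cast on 91 stitches; work 74 rows.

Finished = 49 − 2 = 47 cm.
47 cm × 1/2.54 = 18.50 inches.
5/1 = 5 sts per in; 18.50 × 5 = 92.52 sts.
Nearest multiple of 7 → 91.
27.5 cm = 10.83 inches; × 6.857 = 74.24 → 74 rows.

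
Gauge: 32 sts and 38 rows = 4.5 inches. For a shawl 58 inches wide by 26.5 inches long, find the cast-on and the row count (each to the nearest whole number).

Stitch gauge = 32/4.5 = 7.111 sts/in; 58 × 7.111 = 412.44 → 412 sts.
Row gauge = 38/4.5 = 8.444 rows/in; 26.5 × 8.444 = 223.78 → 224 rows.

Cast on 412 stitches and work 224 rows.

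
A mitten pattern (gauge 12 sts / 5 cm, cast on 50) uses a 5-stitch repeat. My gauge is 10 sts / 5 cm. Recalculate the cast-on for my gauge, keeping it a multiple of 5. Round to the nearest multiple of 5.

50 × 10 / 12 = 41.67.
Nearest multiple of 5: 40.

CO 40 sts.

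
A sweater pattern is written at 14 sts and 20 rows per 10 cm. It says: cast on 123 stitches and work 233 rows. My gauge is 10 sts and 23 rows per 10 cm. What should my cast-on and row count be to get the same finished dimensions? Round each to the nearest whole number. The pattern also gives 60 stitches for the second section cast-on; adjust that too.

Cast on 88 stitches; work 268 rows; second section cast-on 43 stitches.

Stitches: 123 × 10/14 = 87.86 → 88.
Rows: 233 × 23/20 = 267.95 → 268.
second section cast-on: 60 × 10/14 = 42.86 → 43.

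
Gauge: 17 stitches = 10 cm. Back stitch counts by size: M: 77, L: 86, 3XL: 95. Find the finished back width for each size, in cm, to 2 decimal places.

17/10 = 1.7 sts per cm.
M: 77 / 1.7 = 45.294 → 45.29 cm.
L: 86 / 1.7 = 50.588 → 50.59 cm.
3XL: 95 / 1.7 = 55.882 → 55.88 cm.

M 45.29 cm; L 50.59 cm; 3XL 55.88 cm.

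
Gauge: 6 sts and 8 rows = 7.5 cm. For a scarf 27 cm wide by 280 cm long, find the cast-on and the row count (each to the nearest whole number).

Cast on 22 stitches and work 299 rows.

Stitch gauge = 6/7.5 = 0.8 sts/cm; 27 × 0.8 = 21.60 → 22 sts.
Row gauge = 8/7.5 = 1.067 rows/cm; 280 × 1.067 = 298.67 → 299 rows.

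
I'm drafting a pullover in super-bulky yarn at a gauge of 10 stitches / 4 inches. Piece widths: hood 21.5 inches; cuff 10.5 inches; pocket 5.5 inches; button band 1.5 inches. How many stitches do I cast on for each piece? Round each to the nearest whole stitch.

Rate = 10/4 = 2.5 sts per in.
hood: 21.5 × 2.5 = 53.75 → 54.
cuff: 10.5 × 2.5 = 26.25 → 26.
pocket: 5.5 × 2.5 = 13.75 → 14.
button band: 1.5 × 2.5 = 3.75 → 4.

hood 54; cuff 26; pocket 14; button band 4.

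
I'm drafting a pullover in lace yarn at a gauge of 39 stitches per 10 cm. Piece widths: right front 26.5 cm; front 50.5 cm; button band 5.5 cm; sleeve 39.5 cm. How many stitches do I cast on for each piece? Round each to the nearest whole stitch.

right front 103; front 197; button band 21; sleeve 154.

Rate = 39/10 = 3.9 sts per cm.
right front: 26.5 × 3.9 = 103.35 → 103.
front: 50.5 × 3.9 = 196.95 → 197.
button band: 5.5 × 3.9 = 21.45 → 21.
sleeve: 39.5 × 3.9 = 154.05 → 154.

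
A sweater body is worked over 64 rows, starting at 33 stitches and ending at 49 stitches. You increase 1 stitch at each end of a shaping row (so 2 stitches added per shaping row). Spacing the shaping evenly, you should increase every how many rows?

Stitches to add: |49 − 33| = 16.
Shaping rows needed: 16 / 2 = 8.
64 rows / 8 = every 8 rows.

Increase every 8th row.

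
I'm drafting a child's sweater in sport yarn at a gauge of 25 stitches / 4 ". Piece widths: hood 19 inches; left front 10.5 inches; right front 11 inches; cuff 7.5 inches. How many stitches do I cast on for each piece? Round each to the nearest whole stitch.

Rate = 25/4 = 6.25 sts per in.
hood: 19 × 6.25 = 118.75 → 119.
left front: 10.5 × 6.25 = 65.62 → 66.
right front: 11 × 6.25 = 68.75 → 69.
cuff: 7.5 × 6.25 = 46.88 → 47.

hood 119; left front 66; right front 69; cuff 47.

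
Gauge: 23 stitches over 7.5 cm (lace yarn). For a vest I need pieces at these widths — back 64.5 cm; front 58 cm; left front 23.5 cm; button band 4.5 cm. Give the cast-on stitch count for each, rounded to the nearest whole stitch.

back 198; front 178; left front 72; button band 14.

Rate = 23/7.5 = 3.067 sts per cm.
back: 64.5 × 3.067 = 197.80 → 198.
front: 58 × 3.067 = 177.87 → 178.
left front: 23.5 × 3.067 = 72.07 → 72.
button band: 4.5 × 3.067 = 13.80 → 14.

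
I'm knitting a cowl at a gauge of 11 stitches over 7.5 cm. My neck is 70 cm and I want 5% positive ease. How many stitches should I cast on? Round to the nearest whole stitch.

108 stitches.

Finished = 70 × 1.05 = 73.50 cm.
11 / 7.5 = 1.467 sts per cm.
73.50 × 1.467 = 107.80 sts.
→ 108 sts.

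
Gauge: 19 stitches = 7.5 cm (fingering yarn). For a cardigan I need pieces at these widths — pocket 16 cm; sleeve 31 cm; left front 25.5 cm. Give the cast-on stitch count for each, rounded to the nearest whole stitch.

pocket 41; sleeve 79; left front 65.

Rate = 19/7.5 = 2.533 sts per cm.
pocket: 16 × 2.533 = 40.53 → 41.
sleeve: 31 × 2.533 = 78.53 → 79.
left front: 25.5 × 2.533 = 64.60 → 65.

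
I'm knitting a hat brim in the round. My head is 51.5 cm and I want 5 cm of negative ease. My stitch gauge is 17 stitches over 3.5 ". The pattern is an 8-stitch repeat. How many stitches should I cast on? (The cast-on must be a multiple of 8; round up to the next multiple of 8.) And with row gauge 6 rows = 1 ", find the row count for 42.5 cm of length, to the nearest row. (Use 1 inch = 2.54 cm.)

Finished = 51.5 − 5 = 46.5 cm.
46.5 cm × 1/2.54 = 18.31 inches.
17/3.5 = 4.857 sts per in; 18.31 × 4.857 = 88.92 sts.
Next multiple of 8 → 96.
42.5 cm = 16.73 inches; × 6 = 100.39 → 100 rows.

Cast on 96 stitches; work 100 rows.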